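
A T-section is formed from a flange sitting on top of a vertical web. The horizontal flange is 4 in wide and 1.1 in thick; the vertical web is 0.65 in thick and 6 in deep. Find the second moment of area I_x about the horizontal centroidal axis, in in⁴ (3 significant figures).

Split into non-overlapping primitives; take the origin at the lower-left of the bounding box.
Flange: 4 × 1.1, A = 4.4 in², y = 6.55 in, Ī = 0.44367 in⁴.
Web: 0.65 × 6, A = 3.9 in², y = 3 in, Ī = 11.7 in⁴.
Centroid: ȳ = ΣA·y / ΣA = 4.8819 in.
Transfer each piece to the horizontal centroidal axis using Ī + A·d² with d = y − 4.8819:
  flange: d = 1.6681 in → contributes +12.687 in⁴
  web: d = -1.8819 in → contributes +25.512 in⁴
Total I = 38.199 in⁴.

I_x ≈ 38.2 in⁴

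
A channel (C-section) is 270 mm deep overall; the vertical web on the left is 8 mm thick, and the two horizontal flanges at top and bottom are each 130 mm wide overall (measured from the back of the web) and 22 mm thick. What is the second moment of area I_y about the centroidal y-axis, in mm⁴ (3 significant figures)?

I_y ≈ 1.32 × 10⁷ mm⁴

Split into non-overlapping primitives; take the origin at the lower-left of the bounding box.
Web: 8 × 270, A = 2 160 mm², x = 4 mm, Ī = 11 520 mm⁴.
Top flange (beyond web): 122 × 22, A = 2 684 mm², x = 69 mm, Ī = 3 329 055 mm⁴.
Bottom flange (beyond web): 122 × 22, A = 2 684 mm², x = 69 mm, Ī = 3 329 055 mm⁴.
Centroid: x̄ = ΣA·x / ΣA = 50.35 mm.
Transfer each piece to the centroidal y-axis using Ī + A·d² with d = x − 50.35:
  web: d = -46.35 mm → contributes +4 651 822 mm⁴
  top flange (beyond web): d = 18.65 mm → contributes +4 262 647 mm⁴
  bottom flange (beyond web): d = 18.65 mm → contributes +4 262 647 mm⁴
Total I = 13 177 117 mm⁴.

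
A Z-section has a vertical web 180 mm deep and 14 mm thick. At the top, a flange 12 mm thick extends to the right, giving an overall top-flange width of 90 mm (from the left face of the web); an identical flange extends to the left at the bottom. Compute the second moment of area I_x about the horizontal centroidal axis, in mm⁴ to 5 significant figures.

I_x ≈ 1.9696 × 10⁷ mm⁴

Decompose the section into non-overlapping parts with the origin at the bottom-left of its bounding rectangle.
Web: 14 × 180, A = 2 520 mm², y = 90 mm, Ī = 6 804 000 mm⁴.
Top flange (beyond web): 76 × 12, A = 912 mm², y = 174 mm, Ī = 10 944 mm⁴.
Bottom flange (beyond web): 76 × 12, A = 912 mm², y = 6 mm, Ī = 10 944 mm⁴.
Centroid: ȳ = ΣA·y / ΣA = 90 mm.
Transfer each piece to the horizontal centroidal axis using Ī + A·d² with d = y − 90:
  web: d = 0 mm → contributes +6 804 000 mm⁴
  top flange (beyond web): d = 84 mm → contributes +6 446 016 mm⁴
  bottom flange (beyond web): d = -84 mm → contributes +6 446 016 mm⁴
Total I = 19 696 032 mm⁴.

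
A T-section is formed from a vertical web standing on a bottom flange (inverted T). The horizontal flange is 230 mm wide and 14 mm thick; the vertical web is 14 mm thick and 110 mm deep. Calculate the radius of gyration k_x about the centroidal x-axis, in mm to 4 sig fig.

k_x ≈ 34.33 mm

Decompose the section into non-overlapping parts with the origin at the bottom-left of its bounding rectangle.
Flange: 230 × 14, A = 3 220 mm², y = 7 mm, Ī = 52593.3 mm⁴.
Web: 14 × 110, A = 1 540 mm², y = 69 mm, Ī = 1 552 833 mm⁴.
Centroid: ȳ = ΣA·y / ΣA = 27.0588 mm.
Transfer each piece to the centroidal x-axis using Ī + A·d² with d = y − 27.0588:
  flange: d = -20.0588 mm → contributes +1 348 181 mm⁴
  web: d = 41.9412 mm → contributes +4 261 789 mm⁴
Total I = 5 609 970 mm⁴.
Radius of gyration: k = √(I/A) = √(5 609 970 / 4 760) = 34.3302 mm.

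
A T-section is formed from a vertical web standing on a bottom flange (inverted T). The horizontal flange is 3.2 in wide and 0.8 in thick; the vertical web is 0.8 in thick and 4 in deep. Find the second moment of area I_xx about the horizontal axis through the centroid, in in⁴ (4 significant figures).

I_xx ≈ 12.60 in⁴

Break the section into simple shapes (no overlaps), measuring from the bottom-left corner of the bounding box.
Flange: 3.2 × 0.8, A = 2.56 in², y = 0.4 in, Ī = 0.136533 in⁴.
Web: 0.8 × 4, A = 3.2 in², y = 2.8 in, Ī = 4.26667 in⁴.
Centroid: ȳ = ΣA·y / ΣA = 1.73333 in.
Transfer each piece to the horizontal axis through the centroid using Ī + A·d² with d = y − 1.73333:
  flange: d = -1.33333 in → contributes +4.68764 in⁴
  web: d = 1.06667 in → contributes +7.90756 in⁴
Total I = 12.5952 in⁴.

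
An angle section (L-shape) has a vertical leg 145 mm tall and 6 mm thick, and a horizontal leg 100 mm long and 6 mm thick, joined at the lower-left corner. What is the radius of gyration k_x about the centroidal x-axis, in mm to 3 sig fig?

k_x ≈ 47.1 mm

Split into non-overlapping primitives; take the origin at the lower-left of the bounding box.
Vertical leg: 6 × 145, A = 870 mm², y = 72.5 mm, Ī = 1 524 313 mm⁴.
Horizontal leg (remainder): 94 × 6, A = 564 mm², y = 3 mm, Ī = 1 692 mm⁴.
Centroid: ȳ = ΣA·y / ΣA = 45.165 mm.
Transfer each piece to the centroidal x-axis using Ī + A·d² with d = y − 45.165:
  vertical leg: d = 27.335 mm → contributes +2 174 366 mm⁴
  horizontal leg (remainder): d = -42.165 mm → contributes +1 004 433 mm⁴
Total I = 3 178 799 mm⁴.
Radius of gyration: k = √(I/A) = √(3 178 799 / 1 434) = 47.082 mm.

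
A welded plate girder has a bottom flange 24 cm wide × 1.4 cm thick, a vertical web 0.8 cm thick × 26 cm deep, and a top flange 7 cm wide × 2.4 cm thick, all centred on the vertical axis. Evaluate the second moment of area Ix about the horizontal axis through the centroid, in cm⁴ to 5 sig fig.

Split into non-overlapping primitives; take the origin at the lower-left of the bounding box.
Bottom plate: 24 × 1.4, A = 33.6 cm², y = 0.7 cm, Ī = 5.488 cm⁴.
Web plate: 0.8 × 26, A = 20.8 cm², y = 14.4 cm, Ī = 1171.733 cm⁴.
Top plate: 7 × 2.4, A = 16.8 cm², y = 28.6 cm, Ī = 8.064 cm⁴.
Centroid: ȳ = ΣA·y / ΣA = 11.28539 cm.
Transfer each piece to the horizontal axis through the centroid using Ī + A·d² with d = y − 11.28539:
  bottom plate: d = -10.58539 cm → contributes +3770.386 cm⁴
  web plate: d = 3.114607 cm → contributes +1373.509 cm⁴
  top plate: d = 17.31461 cm → contributes +5044.63 cm⁴
Total I = 10188.53 cm⁴.

Ix ≈ 1.0189 × 10⁴ cm⁴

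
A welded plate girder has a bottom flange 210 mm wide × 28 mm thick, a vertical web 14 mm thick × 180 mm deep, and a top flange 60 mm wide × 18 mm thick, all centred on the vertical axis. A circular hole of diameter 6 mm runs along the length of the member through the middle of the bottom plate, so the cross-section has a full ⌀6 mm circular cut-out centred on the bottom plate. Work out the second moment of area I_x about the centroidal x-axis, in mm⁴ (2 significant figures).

Break the section into simple shapes (no overlaps), measuring from the bottom-left corner of the bounding box.
Bottom plate: 210 × 28, A = 5 880 mm², y = 14 mm, Ī = 384 160 mm⁴.
Web plate: 14 × 180, A = 2 520 mm², y = 118 mm, Ī = 6 804 000 mm⁴.
Top plate: 60 × 18, A = 1 080 mm², y = 217 mm, Ī = 29 160 mm⁴.
Hole (subtracted): ⌀6, A = 28.27 mm², y = 14 mm, Ī = 63.62 mm⁴.
Centroid: ȳ = ΣA·y / ΣA = 64.92 mm.
Transfer each piece to the centroidal x-axis using Ī + A·d² with d = y − 64.92:
  bottom plate: d = -50.92 mm → contributes +15 632 513 mm⁴
  web plate: d = 53.08 mm → contributes +13 902 987 mm⁴
  top plate: d = 152.1 mm → contributes +25 006 427 mm⁴
  hole: d = -50.92 mm → contributes −73 386 mm⁴
Total I = 54 468 540 mm⁴.

I_x ≈ 5.4 × 10⁷ mm⁴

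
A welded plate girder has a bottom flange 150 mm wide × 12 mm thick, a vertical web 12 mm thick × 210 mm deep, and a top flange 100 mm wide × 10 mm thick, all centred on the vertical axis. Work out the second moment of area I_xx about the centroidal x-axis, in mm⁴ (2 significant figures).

Treat the section as a set of non-overlapping primitives; coordinates are from the bounding-box lower-left.
Bottom plate: 150 × 12, A = 1 800 mm², y = 6 mm, Ī = 21 600 mm⁴.
Web plate: 12 × 210, A = 2 520 mm², y = 117 mm, Ī = 9 261 000 mm⁴.
Top plate: 100 × 10, A = 1 000 mm², y = 227 mm, Ī = 8 333 mm⁴.
Centroid: ȳ = ΣA·y / ΣA = 100.1 mm.
Transfer each piece to the centroidal x-axis using Ī + A·d² with d = y − 100.1:
  bottom plate: d = -94.12 mm → contributes +15 967 136 mm⁴
  web plate: d = 16.88 mm → contributes +9 979 009 mm⁴
  top plate: d = 126.9 mm → contributes +16 106 791 mm⁴
Total I = 42 052 936 mm⁴.

I_xx ≈ 4.2 × 10⁷ mm⁴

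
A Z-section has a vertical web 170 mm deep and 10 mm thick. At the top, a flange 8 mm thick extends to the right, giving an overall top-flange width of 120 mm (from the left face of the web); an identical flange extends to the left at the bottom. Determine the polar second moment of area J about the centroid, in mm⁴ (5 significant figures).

J ≈ 2.3776 × 10⁷ mm⁴

Break the section into simple shapes (no overlaps), measuring from the bottom-left corner of the bounding box.
Web: 10 × 170, A = 1 700 mm², y = 85 mm, Ī = 4 094 167 mm⁴.
Top flange (beyond web): 110 × 8, A = 880 mm², y = 166 mm, Ī = 4693.333 mm⁴.
Bottom flange (beyond web): 110 × 8, A = 880 mm², y = 4 mm, Ī = 4693.333 mm⁴.
Centroid: ȳ = ΣA·y / ΣA = 85 mm.
Transfer each piece to the centroidal x-axis using Ī + A·d² with d = y − 85:
  web: d = 0 mm → contributes +4 094 167 mm⁴
  top flange (beyond web): d = 81 mm → contributes +5 778 373 mm⁴
  bottom flange (beyond web): d = -81 mm → contributes +5 778 373 mm⁴
Total I = 15 650 913 mm⁴.
For the y-axis: x̄ = 115 mm.
Repeating about the centroidal y-axis gives I_y = 8 124 833 mm⁴.
Polar second moment: J = I_x + I_y = 23 775 747 mm⁴.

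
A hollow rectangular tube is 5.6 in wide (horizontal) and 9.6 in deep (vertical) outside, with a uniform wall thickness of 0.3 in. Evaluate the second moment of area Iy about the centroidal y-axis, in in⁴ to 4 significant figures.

Decompose the section into non-overlapping parts with the origin at the bottom-left of its bounding rectangle.
Outer rectangle: 5.6 × 9.6, A = 53.76 in², x = 2.8 in, Ī = 140.493 in⁴.
Inner void (subtracted): 5 × 9, A = 45 in², x = 2.8 in, Ī = 93.75 in⁴.
By symmetry the centroid is at mid-width, x̄ = 2.8 in.
All pieces are centred on the centroidal y-axis, so I = ΣĪ (holes subtracted) = 46.7428 in⁴.

Iy ≈ 46.74 in⁴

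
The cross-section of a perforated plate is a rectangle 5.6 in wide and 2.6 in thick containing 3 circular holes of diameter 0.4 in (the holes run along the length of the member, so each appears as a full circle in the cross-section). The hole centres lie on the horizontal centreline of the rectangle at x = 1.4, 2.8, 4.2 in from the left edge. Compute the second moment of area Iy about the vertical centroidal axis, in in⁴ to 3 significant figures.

Split into non-overlapping primitives; take the origin at the lower-left of the bounding box.
Plate: 5.6 × 2.6, A = 14.56 in², x = 2.8 in, Ī = 38.05 in⁴.
Hole 1 (subtracted): ⌀0.4, A = 0.12566 in², x = 1.4 in, Ī = 0.0012566 in⁴.
Hole 2 (subtracted): ⌀0.4, A = 0.12566 in², x = 2.8 in, Ī = 0.0012566 in⁴.
Hole 3 (subtracted): ⌀0.4, A = 0.12566 in², x = 4.2 in, Ī = 0.0012566 in⁴.
By symmetry the centroid is at mid-width, x̄ = 2.8 in.
Transfer each piece to the vertical centroidal axis using Ī + A·d² with d = x − 2.8:
  plate: d = 0 in → contributes +38.05 in⁴
  hole 1: d = -1.4 in → contributes −0.24756 in⁴
  hole 2: d = 0 in → contributes −0.0012566 in⁴
  hole 3: d = 1.4 in → contributes −0.24756 in⁴
Total I = 37.554 in⁴.

Iy ≈ 37.6 in⁴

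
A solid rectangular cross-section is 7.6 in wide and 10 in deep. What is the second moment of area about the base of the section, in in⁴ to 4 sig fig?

I_base ≈ 2533 in⁴

The section: 7.6 × 10, A = 76 in², y = 5 in, Ī = 633.333 in⁴.
Transfer it to the bottom edge using Ī + A·d² with d = y − 0:
  the section: d = 5 in → contributes +2533.33 in⁴
Total I = 2533.33 in⁴.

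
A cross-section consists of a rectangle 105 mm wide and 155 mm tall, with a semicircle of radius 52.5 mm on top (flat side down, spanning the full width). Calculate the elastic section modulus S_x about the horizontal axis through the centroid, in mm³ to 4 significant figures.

S_x ≈ 6.188 × 10⁵ mm³

Decompose the section into non-overlapping parts with the origin at the bottom-left of its bounding rectangle.
Rectangular body: 105 × 155, A = 16 275 mm², y = 77.5 mm, Ī = 32 583 906 mm⁴.
Semicircular cap: semicircle r = 52.5, A = 4329.51 mm², y = 177.282 mm, Ī = 833 814 mm⁴.
Centroid: ȳ = ΣA·y / ΣA = 98.4666 mm.
Transfer each piece to the horizontal axis through the centroid using Ī + A·d² with d = y − 98.4666:
  rectangular body: d = -20.9666 mm → contributes +39 738 339 mm⁴
  semicircular cap: d = 78.8151 mm → contributes +27 727 959 mm⁴
Total I = 67 466 298 mm⁴.
Extreme fibre distance c = 109.033 mm; S = I/c = 618 767 mm³.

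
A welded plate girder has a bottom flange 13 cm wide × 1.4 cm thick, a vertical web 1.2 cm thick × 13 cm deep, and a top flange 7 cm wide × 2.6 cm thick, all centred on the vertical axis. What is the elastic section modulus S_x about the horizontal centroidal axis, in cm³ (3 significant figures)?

S_x ≈ 257 cm³

Treat the section as a set of non-overlapping primitives; coordinates are from the bounding-box lower-left.
Bottom plate: 13 × 1.4, A = 18.2 cm², y = 0.7 cm, Ī = 2.9727 cm⁴.
Web plate: 1.2 × 13, A = 15.6 cm², y = 7.9 cm, Ī = 219.7 cm⁴.
Top plate: 7 × 2.6, A = 18.2 cm², y = 15.7 cm, Ī = 10.253 cm⁴.
Centroid: ȳ = ΣA·y / ΣA = 8.11 cm.
Transfer each piece to the horizontal centroidal axis using Ī + A·d² with d = y − 8.11:
  bottom plate: d = -7.41 cm → contributes +1002.3 cm⁴
  web plate: d = -0.21 cm → contributes +220.39 cm⁴
  top plate: d = 7.59 cm → contributes +1058.7 cm⁴
Total I = 2281.4 cm⁴.
Extreme fibre distance c = 8.89 cm; S = I/c = 256.63 cm³.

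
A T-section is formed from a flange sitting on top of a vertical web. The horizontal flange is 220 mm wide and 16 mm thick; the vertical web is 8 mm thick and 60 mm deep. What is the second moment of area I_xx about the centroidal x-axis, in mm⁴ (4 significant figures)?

I_xx ≈ 8.290 × 10⁵ mm⁴

Break the section into simple shapes (no overlaps), measuring from the bottom-left corner of the bounding box.
Flange: 220 × 16, A = 3 520 mm², y = 68 mm, Ī = 75093.3 mm⁴.
Web: 8 × 60, A = 480 mm², y = 30 mm, Ī = 144 000 mm⁴.
Centroid: ȳ = ΣA·y / ΣA = 63.44 mm.
Transfer each piece to the centroidal x-axis using Ī + A·d² with d = y − 63.44:
  flange: d = 4.56 mm → contributes +148 287 mm⁴
  web: d = -33.44 mm → contributes +680 752 mm⁴
Total I = 829 039 mm⁴.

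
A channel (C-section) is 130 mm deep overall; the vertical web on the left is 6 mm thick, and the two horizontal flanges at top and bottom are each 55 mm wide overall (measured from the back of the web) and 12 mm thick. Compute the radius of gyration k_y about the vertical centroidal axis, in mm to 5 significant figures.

k_y ≈ 17.401 mm

Treat the section as a set of non-overlapping primitives; coordinates are from the bounding-box lower-left.
Web: 6 × 130, A = 780 mm², x = 3 mm, Ī = 2 340 mm⁴.
Top flange (beyond web): 49 × 12, A = 588 mm², x = 30.5 mm, Ī = 117 649 mm⁴.
Bottom flange (beyond web): 49 × 12, A = 588 mm², x = 30.5 mm, Ī = 117 649 mm⁴.
Centroid: x̄ = ΣA·x / ΣA = 19.53374 mm.
Transfer each piece to the vertical centroidal axis using Ī + A·d² with d = x − 19.53374:
  web: d = -16.53374 mm → contributes +215564.4 mm⁴
  top flange (beyond web): d = 10.96626 mm → contributes +188361.2 mm⁴
  bottom flange (beyond web): d = 10.96626 mm → contributes +188361.2 mm⁴
Total I = 592286.8 mm⁴.
Radius of gyration: k = √(I/A) = √(592286.8 / 1 956) = 17.4013 mm.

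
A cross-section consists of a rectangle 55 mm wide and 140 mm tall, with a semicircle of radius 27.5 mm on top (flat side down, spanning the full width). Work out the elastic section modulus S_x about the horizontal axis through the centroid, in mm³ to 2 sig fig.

Split into non-overlapping primitives; take the origin at the lower-left of the bounding box.
Rectangular body: 55 × 140, A = 7 700 mm², y = 70 mm, Ī = 12 576 667 mm⁴.
Semicircular cap: semicircle r = 27.5, A = 1 188 mm², y = 151.7 mm, Ī = 62 772 mm⁴.
Centroid: ȳ = ΣA·y / ΣA = 80.92 mm.
Transfer each piece to the horizontal axis through the centroid using Ī + A·d² with d = y − 80.92:
  rectangular body: d = -10.92 mm → contributes +13 494 156 mm⁴
  semicircular cap: d = 70.76 mm → contributes +6 009 890 mm⁴
Total I = 19 504 046 mm⁴.
Extreme fibre distance c = 86.58 mm; S = I/c = 225 261 mm³.

S_x ≈ 2.3 × 10⁵ mm³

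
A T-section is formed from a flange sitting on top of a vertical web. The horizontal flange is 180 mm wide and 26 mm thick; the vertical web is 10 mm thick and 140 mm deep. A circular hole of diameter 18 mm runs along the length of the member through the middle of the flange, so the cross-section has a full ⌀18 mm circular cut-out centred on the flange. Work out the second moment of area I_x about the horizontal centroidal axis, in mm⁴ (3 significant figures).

I_x ≈ 9.87 × 10⁶ mm⁴

Break the section into simple shapes (no overlaps), measuring from the bottom-left corner of the bounding box.
Flange: 180 × 26, A = 4 680 mm², y = 153 mm, Ī = 263 640 mm⁴.
Web: 10 × 140, A = 1 400 mm², y = 70 mm, Ī = 2 286 667 mm⁴.
Hole (subtracted): ⌀18, A = 254.47 mm², y = 153 mm, Ī = 5 153 mm⁴.
Centroid: ȳ = ΣA·y / ΣA = 133.05 mm.
Transfer each piece to the horizontal centroidal axis using Ī + A·d² with d = y − 133.05:
  flange: d = 19.947 mm → contributes +2 125 672 mm⁴
  web: d = -63.053 mm → contributes +7 852 676 mm⁴
  hole: d = 19.947 mm → contributes −106 399 mm⁴
Total I = 9 871 950 mm⁴.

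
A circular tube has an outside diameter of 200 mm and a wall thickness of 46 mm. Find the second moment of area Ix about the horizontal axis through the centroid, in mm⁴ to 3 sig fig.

Split into non-overlapping primitives; take the origin at the lower-left of the bounding box.
Outer circle: ⌀200, A = 31 416 mm², y = 100 mm, Ī = 78 539 816 mm⁴.
Bore (subtracted): ⌀108, A = 9160.9 mm², y = 100 mm, Ī = 6 678 285 mm⁴.
By symmetry the centroid is at mid-height, ȳ = 100 mm.
All pieces are centred on the horizontal axis through the centroid, so I = ΣĪ (holes subtracted) = 71 861 532 mm⁴.

Ix ≈ 7.19 × 10⁷ mm⁴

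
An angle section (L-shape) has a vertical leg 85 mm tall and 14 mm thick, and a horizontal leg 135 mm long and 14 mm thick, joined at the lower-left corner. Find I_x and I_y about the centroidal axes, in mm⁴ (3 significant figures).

I_x ≈ 1.63 × 10⁶ mm⁴, I_y ≈ 5.27 × 10⁶ mm⁴

Decompose the section into non-overlapping parts with the origin at the bottom-left of its bounding rectangle.
Vertical leg: 14 × 85, A = 1 190 mm², y = 42.5 mm, Ī = 716 479 mm⁴.
Horizontal leg (remainder): 121 × 14, A = 1 694 mm², y = 7 mm, Ī = 27 669 mm⁴.
Centroid: ȳ = ΣA·y / ΣA = 21.648 mm.
Transfer each piece to the centroidal x-axis using Ī + A·d² with d = y − 21.648:
  vertical leg: d = 20.852 mm → contributes +1 233 895 mm⁴
  horizontal leg (remainder): d = -14.648 mm → contributes +391 143 mm⁴
Total I = 1 625 038 mm⁴.
For the y-axis: x̄ = 46.648 mm.
Repeating about the centroidal y-axis gives I_y = 5 270 988 mm⁴.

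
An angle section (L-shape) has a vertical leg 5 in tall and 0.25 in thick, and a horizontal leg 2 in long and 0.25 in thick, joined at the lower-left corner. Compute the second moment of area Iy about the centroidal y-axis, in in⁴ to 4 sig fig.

Iy ≈ 0.4422 in⁴

Treat the section as a set of non-overlapping primitives; coordinates are from the bounding-box lower-left.
Vertical leg: 0.25 × 5, A = 1.25 in², x = 0.125 in, Ī = 0.00651042 in⁴.
Horizontal leg (remainder): 1.75 × 0.25, A = 0.4375 in², x = 1.125 in, Ī = 0.111654 in⁴.
Centroid: x̄ = ΣA·x / ΣA = 0.384259 in.
Transfer each piece to the centroidal y-axis using Ī + A·d² with d = x − 0.384259:
  vertical leg: d = -0.259259 in → contributes +0.0905296 in⁴
  horizontal leg (remainder): d = 0.740741 in → contributes +0.351709 in⁴
Total I = 0.442238 in⁴.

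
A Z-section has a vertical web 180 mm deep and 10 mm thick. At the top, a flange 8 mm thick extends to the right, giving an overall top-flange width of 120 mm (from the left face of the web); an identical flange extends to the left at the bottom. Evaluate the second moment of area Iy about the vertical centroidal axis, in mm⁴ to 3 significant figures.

Split into non-overlapping primitives; take the origin at the lower-left of the bounding box.
Web: 10 × 180, A = 1 800 mm², x = 115 mm, Ī = 15 000 mm⁴.
Top flange (beyond web): 110 × 8, A = 880 mm², x = 175 mm, Ī = 887 333 mm⁴.
Bottom flange (beyond web): 110 × 8, A = 880 mm², x = 55 mm, Ī = 887 333 mm⁴.
Centroid: x̄ = ΣA·x / ΣA = 115 mm.
Transfer each piece to the vertical centroidal axis using Ī + A·d² with d = x − 115:
  web: d = 0 mm → contributes +15 000 mm⁴
  top flange (beyond web): d = 60 mm → contributes +4 055 333 mm⁴
  bottom flange (beyond web): d = -60 mm → contributes +4 055 333 mm⁴
Total I = 8 125 667 mm⁴.

Iy ≈ 8.13 × 10⁶ mm⁴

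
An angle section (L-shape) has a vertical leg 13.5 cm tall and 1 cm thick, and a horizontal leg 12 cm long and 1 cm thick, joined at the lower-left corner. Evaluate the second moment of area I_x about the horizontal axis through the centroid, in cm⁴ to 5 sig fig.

I_x ≈ 442.71 cm⁴

Decompose the section into non-overlapping parts with the origin at the bottom-left of its bounding rectangle.
Vertical leg: 1 × 13.5, A = 13.5 cm², y = 6.75 cm, Ī = 205.0313 cm⁴.
Horizontal leg (remainder): 11 × 1, A = 11 cm², y = 0.5 cm, Ī = 0.9166667 cm⁴.
Centroid: ȳ = ΣA·y / ΣA = 3.943878 cm.
Transfer each piece to the horizontal axis through the centroid using Ī + A·d² with d = y − 3.943878:
  vertical leg: d = 2.806122 cm → contributes +311.3346 cm⁴
  horizontal leg (remainder): d = -3.443878 cm → contributes +131.3799 cm⁴
Total I = 442.7145 cm⁴.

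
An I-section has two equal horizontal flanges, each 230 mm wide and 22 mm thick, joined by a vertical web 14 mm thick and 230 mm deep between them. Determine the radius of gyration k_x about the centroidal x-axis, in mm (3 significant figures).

k_x ≈ 115 mm

Decompose the section into non-overlapping parts with the origin at the bottom-left of its bounding rectangle.
Bottom flange: 230 × 22, A = 5 060 mm², y = 11 mm, Ī = 204 087 mm⁴.
Web: 14 × 230, A = 3 220 mm², y = 137 mm, Ī = 14 194 833 mm⁴.
Top flange: 230 × 22, A = 5 060 mm², y = 263 mm, Ī = 204 087 mm⁴.
By symmetry the centroid is at mid-height, ȳ = 137 mm.
Transfer each piece to the centroidal x-axis using Ī + A·d² with d = y − 137:
  bottom flange: d = -126 mm → contributes +80 536 647 mm⁴
  web: d = 0 mm → contributes +14 194 833 mm⁴
  top flange: d = 126 mm → contributes +80 536 647 mm⁴
Total I = 175 268 127 mm⁴.
Radius of gyration: k = √(I/A) = √(175 268 127 / 13 340) = 114.62 mm.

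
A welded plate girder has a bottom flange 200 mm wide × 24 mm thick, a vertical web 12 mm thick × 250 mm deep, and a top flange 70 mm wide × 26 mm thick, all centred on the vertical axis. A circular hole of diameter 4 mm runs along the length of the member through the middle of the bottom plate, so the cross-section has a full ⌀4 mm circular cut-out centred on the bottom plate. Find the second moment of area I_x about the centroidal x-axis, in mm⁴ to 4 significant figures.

Break the section into simple shapes (no overlaps), measuring from the bottom-left corner of the bounding box.
Bottom plate: 200 × 24, A = 4 800 mm², y = 12 mm, Ī = 230 400 mm⁴.
Web plate: 12 × 250, A = 3 000 mm², y = 149 mm, Ī = 15 625 000 mm⁴.
Top plate: 70 × 26, A = 1 820 mm², y = 287 mm, Ī = 102 527 mm⁴.
Hole (subtracted): ⌀4, A = 12.5664 mm², y = 12 mm, Ī = 12.5664 mm⁴.
Centroid: ȳ = ΣA·y / ΣA = 106.874 mm.
Transfer each piece to the centroidal x-axis using Ī + A·d² with d = y − 106.874:
  bottom plate: d = -94.8745 mm → contributes +43 435 976 mm⁴
  web plate: d = 42.1255 mm → contributes +20 948 685 mm⁴
  top plate: d = 180.126 mm → contributes +59 152 814 mm⁴
  hole: d = -94.8745 mm → contributes −113 124 mm⁴
Total I = 123 424 351 mm⁴.

I_x ≈ 1.234 × 10⁸ mm⁴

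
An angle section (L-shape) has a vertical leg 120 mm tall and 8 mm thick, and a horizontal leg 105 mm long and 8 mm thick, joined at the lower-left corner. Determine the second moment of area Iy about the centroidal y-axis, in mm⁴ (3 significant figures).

Split into non-overlapping primitives; take the origin at the lower-left of the bounding box.
Vertical leg: 8 × 120, A = 960 mm², x = 4 mm, Ī = 5 120 mm⁴.
Horizontal leg (remainder): 97 × 8, A = 776 mm², x = 56.5 mm, Ī = 608 449 mm⁴.
Centroid: x̄ = ΣA·x / ΣA = 27.468 mm.
Transfer each piece to the centroidal y-axis using Ī + A·d² with d = x − 27.468:
  vertical leg: d = -23.468 mm → contributes +533 826 mm⁴
  horizontal leg (remainder): d = 29.032 mm → contributes +1 262 517 mm⁴
Total I = 1 796 343 mm⁴.

Iy ≈ 1.80 × 10⁶ mm⁴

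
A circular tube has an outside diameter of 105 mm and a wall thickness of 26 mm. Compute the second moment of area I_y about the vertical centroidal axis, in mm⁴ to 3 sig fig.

Decompose the section into non-overlapping parts with the origin at the bottom-left of its bounding rectangle.
Outer circle: ⌀105, A = 8 659 mm², x = 52.5 mm, Ī = 5 966 602 mm⁴.
Bore (subtracted): ⌀53, A = 2206.2 mm², x = 52.5 mm, Ī = 387 323 mm⁴.
By symmetry the centroid is at mid-width, x̄ = 52.5 mm.
All pieces are centred on the vertical centroidal axis, so I = ΣĪ (holes subtracted) = 5 579 279 mm⁴.

I_y ≈ 5.58 × 10⁶ mm⁴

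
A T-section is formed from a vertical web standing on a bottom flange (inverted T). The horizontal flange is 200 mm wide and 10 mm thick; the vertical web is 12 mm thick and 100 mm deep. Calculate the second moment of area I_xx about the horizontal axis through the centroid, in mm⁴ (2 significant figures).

I_xx ≈ 3.3 × 10⁶ mm⁴

Decompose the section into non-overlapping parts with the origin at the bottom-left of its bounding rectangle.
Flange: 200 × 10, A = 2 000 mm², y = 5 mm, Ī = 16 667 mm⁴.
Web: 12 × 100, A = 1 200 mm², y = 60 mm, Ī = 1 000 000 mm⁴.
Centroid: ȳ = ΣA·y / ΣA = 25.63 mm.
Transfer each piece to the horizontal axis through the centroid using Ī + A·d² with d = y − 25.63:
  flange: d = -20.63 mm → contributes +867 448 mm⁴
  web: d = 34.38 mm → contributes +2 417 969 mm⁴
Total I = 3 285 417 mm⁴.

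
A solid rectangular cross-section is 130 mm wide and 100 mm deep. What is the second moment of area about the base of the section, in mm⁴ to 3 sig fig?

The section: 130 × 100, A = 13 000 mm², y = 50 mm, Ī = 10 833 333 mm⁴.
Transfer it to the base of the section using Ī + A·d² with d = y − 0:
  the section: d = 50 mm → contributes +43 333 333 mm⁴
Total I = 43 333 333 mm⁴.

I_base ≈ 4.33 × 10⁷ mm⁴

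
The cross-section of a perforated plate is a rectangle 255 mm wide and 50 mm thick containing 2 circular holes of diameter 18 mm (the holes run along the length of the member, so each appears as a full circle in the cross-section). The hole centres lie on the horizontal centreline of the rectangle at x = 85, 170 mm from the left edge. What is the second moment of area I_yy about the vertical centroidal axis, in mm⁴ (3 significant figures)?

I_yy ≈ 6.82 × 10⁷ mm⁴

Split into non-overlapping primitives; take the origin at the lower-left of the bounding box.
Plate: 255 × 50, A = 12 750 mm², x = 127.5 mm, Ī = 69 089 063 mm⁴.
Hole 1 (subtracted): ⌀18, A = 254.47 mm², x = 85 mm, Ī = 5 153 mm⁴.
Hole 2 (subtracted): ⌀18, A = 254.47 mm², x = 170 mm, Ī = 5 153 mm⁴.
By symmetry the centroid is at mid-width, x̄ = 127.5 mm.
Transfer each piece to the vertical centroidal axis using Ī + A·d² with d = x − 127.5:
  plate: d = 0 mm → contributes +69 089 063 mm⁴
  hole 1: d = -42.5 mm → contributes −464 788 mm⁴
  hole 2: d = 42.5 mm → contributes −464 788 mm⁴
Total I = 68 159 487 mm⁴.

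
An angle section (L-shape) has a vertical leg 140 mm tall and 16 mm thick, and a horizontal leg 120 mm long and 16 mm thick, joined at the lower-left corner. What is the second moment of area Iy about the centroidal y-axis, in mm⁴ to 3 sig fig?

Iy ≈ 4.98 × 10⁶ mm⁴

Decompose the section into non-overlapping parts with the origin at the bottom-left of its bounding rectangle.
Vertical leg: 16 × 140, A = 2 240 mm², x = 8 mm, Ī = 47 787 mm⁴.
Horizontal leg (remainder): 104 × 16, A = 1 664 mm², x = 68 mm, Ī = 1 499 819 mm⁴.
Centroid: x̄ = ΣA·x / ΣA = 33.574 mm.
Transfer each piece to the centroidal y-axis using Ī + A·d² with d = x − 33.574:
  vertical leg: d = -25.574 mm → contributes +1 512 786 mm⁴
  horizontal leg (remainder): d = 34.426 mm → contributes +3 471 934 mm⁴
Total I = 4 984 720 mm⁴.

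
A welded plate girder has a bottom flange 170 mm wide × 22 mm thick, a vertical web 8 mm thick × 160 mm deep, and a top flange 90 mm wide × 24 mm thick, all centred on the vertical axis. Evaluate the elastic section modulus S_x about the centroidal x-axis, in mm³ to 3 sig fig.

S_x ≈ 4.00 × 10⁵ mm³

Break the section into simple shapes (no overlaps), measuring from the bottom-left corner of the bounding box.
Bottom plate: 170 × 22, A = 3 740 mm², y = 11 mm, Ī = 150 847 mm⁴.
Web plate: 8 × 160, A = 1 280 mm², y = 102 mm, Ī = 2 730 667 mm⁴.
Top plate: 90 × 24, A = 2 160 mm², y = 194 mm, Ī = 103 680 mm⁴.
Centroid: ȳ = ΣA·y / ΣA = 82.276 mm.
Transfer each piece to the centroidal x-axis using Ī + A·d² with d = y − 82.276:
  bottom plate: d = -71.276 mm → contributes +19 150 925 mm⁴
  web plate: d = 19.724 mm → contributes +3 228 645 mm⁴
  top plate: d = 111.72 mm → contributes +27 065 458 mm⁴
Total I = 49 445 027 mm⁴.
Extreme fibre distance c = 123.72 mm; S = I/c = 399 639 mm³.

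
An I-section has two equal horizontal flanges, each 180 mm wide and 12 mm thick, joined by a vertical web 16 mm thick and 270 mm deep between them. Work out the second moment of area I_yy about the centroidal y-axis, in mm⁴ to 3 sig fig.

I_yy ≈ 1.18 × 10⁷ mm⁴

Split into non-overlapping primitives; take the origin at the lower-left of the bounding box.
Bottom flange: 180 × 12, A = 2 160 mm², x = 90 mm, Ī = 5 832 000 mm⁴.
Web: 16 × 270, A = 4 320 mm², x = 90 mm, Ī = 92 160 mm⁴.
Top flange: 180 × 12, A = 2 160 mm², x = 90 mm, Ī = 5 832 000 mm⁴.
By symmetry the centroid is at mid-width, x̄ = 90 mm.
All pieces are centred on the centroidal y-axis, so I = ΣĪ = 11 756 160 mm⁴.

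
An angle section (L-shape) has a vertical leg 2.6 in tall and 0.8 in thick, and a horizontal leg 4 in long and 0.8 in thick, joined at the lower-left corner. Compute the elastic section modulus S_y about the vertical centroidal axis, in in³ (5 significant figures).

S_y ≈ 2.7581 in³

Break the section into simple shapes (no overlaps), measuring from the bottom-left corner of the bounding box.
Vertical leg: 0.8 × 2.6, A = 2.08 in², x = 0.4 in, Ī = 0.1109333 in⁴.
Horizontal leg (remainder): 3.2 × 0.8, A = 2.56 in², x = 2.4 in, Ī = 2.184533 in⁴.
Centroid: x̄ = ΣA·x / ΣA = 1.503448 in.
Transfer each piece to the vertical centroidal axis using Ī + A·d² with d = x − 1.503448:
  vertical leg: d = -1.103448 in → contributes +2.643537 in⁴
  horizontal leg (remainder): d = 0.8965517 in → contributes +4.242274 in⁴
Total I = 6.885811 in⁴.
Extreme fibre distance c = 2.496552 in; S = I/c = 2.758129 in³.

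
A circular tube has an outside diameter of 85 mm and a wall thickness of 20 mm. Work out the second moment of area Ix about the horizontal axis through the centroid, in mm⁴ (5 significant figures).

Decompose the section into non-overlapping parts with the origin at the bottom-left of its bounding rectangle.
Outer circle: ⌀85, A = 5674.502 mm², y = 42.5 mm, Ī = 2 562 392 mm⁴.
Bore (subtracted): ⌀45, A = 1590.431 mm², y = 42.5 mm, Ī = 201 289 mm⁴.
By symmetry the centroid is at mid-height, ȳ = 42.5 mm.
All pieces are centred on the horizontal axis through the centroid, so I = ΣĪ (holes subtracted) = 2 361 103 mm⁴.

Ix ≈ 2.3611 × 10⁶ mm⁴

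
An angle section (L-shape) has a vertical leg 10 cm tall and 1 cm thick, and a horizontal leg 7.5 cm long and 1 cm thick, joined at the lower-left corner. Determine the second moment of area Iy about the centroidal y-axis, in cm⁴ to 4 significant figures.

Iy ≈ 79.12 cm⁴

Split into non-overlapping primitives; take the origin at the lower-left of the bounding box.
Vertical leg: 1 × 10, A = 10 cm², x = 0.5 cm, Ī = 0.833333 cm⁴.
Horizontal leg (remainder): 6.5 × 1, A = 6.5 cm², x = 4.25 cm, Ī = 22.8854 cm⁴.
Centroid: x̄ = ΣA·x / ΣA = 1.97727 cm.
Transfer each piece to the centroidal y-axis using Ī + A·d² with d = x − 1.97727:
  vertical leg: d = -1.47727 cm → contributes +22.6567 cm⁴
  horizontal leg (remainder): d = 2.27273 cm → contributes +56.4598 cm⁴
Total I = 79.1165 cm⁴.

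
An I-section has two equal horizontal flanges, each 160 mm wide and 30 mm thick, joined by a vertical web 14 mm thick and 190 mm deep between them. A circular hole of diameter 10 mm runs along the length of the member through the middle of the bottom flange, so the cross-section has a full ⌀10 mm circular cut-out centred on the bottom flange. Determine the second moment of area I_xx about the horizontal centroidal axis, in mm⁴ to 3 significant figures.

Split into non-overlapping primitives; take the origin at the lower-left of the bounding box.
Bottom flange: 160 × 30, A = 4 800 mm², y = 15 mm, Ī = 360 000 mm⁴.
Web: 14 × 190, A = 2 660 mm², y = 125 mm, Ī = 8 002 167 mm⁴.
Top flange: 160 × 30, A = 4 800 mm², y = 235 mm, Ī = 360 000 mm⁴.
Hole (subtracted): ⌀10, A = 78.54 mm², y = 15 mm, Ī = 490.87 mm⁴.
Centroid: ȳ = ΣA·y / ΣA = 125.71 mm.
Transfer each piece to the horizontal centroidal axis using Ī + A·d² with d = y − 125.71:
  bottom flange: d = -110.71 mm → contributes +59 191 355 mm⁴
  web: d = -0.70922 mm → contributes +8 003 505 mm⁴
  top flange: d = 109.29 mm → contributes +57 693 474 mm⁴
  hole: d = -110.71 mm → contributes −963 117 mm⁴
Total I = 123 925 217 mm⁴.

I_xx ≈ 1.24 × 10⁸ mm⁴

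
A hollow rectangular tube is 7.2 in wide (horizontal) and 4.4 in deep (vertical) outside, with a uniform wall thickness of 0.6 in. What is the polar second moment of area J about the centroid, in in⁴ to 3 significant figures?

J ≈ 114 in⁴

Decompose the section into non-overlapping parts with the origin at the bottom-left of its bounding rectangle.
Outer rectangle: 7.2 × 4.4, A = 31.68 in², y = 2.2 in, Ī = 51.11 in⁴.
Inner void (subtracted): 6 × 3.2, A = 19.2 in², y = 2.2 in, Ī = 16.384 in⁴.
By symmetry the centroid is at mid-height, ȳ = 2.2 in.
All pieces are centred on the centroidal x-axis, so I = ΣĪ (holes subtracted) = 34.726 in⁴.
Repeating about the centroidal y-axis gives I_y = 79.258 in⁴.
Polar second moment: J = I_x + I_y = 113.98 in⁴.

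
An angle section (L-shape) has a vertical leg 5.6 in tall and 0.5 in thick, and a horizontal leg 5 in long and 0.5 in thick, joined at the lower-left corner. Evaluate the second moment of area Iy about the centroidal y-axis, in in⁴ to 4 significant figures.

Iy ≈ 11.65 in⁴

Treat the section as a set of non-overlapping primitives; coordinates are from the bounding-box lower-left.
Vertical leg: 0.5 × 5.6, A = 2.8 in², x = 0.25 in, Ī = 0.0583333 in⁴.
Horizontal leg (remainder): 4.5 × 0.5, A = 2.25 in², x = 2.75 in, Ī = 3.79688 in⁴.
Centroid: x̄ = ΣA·x / ΣA = 1.36386 in.
Transfer each piece to the centroidal y-axis using Ī + A·d² with d = x − 1.36386:
  vertical leg: d = -1.11386 in → contributes +3.53226 in⁴
  horizontal leg (remainder): d = 1.38614 in → contributes +8.11998 in⁴
Total I = 11.6522 in⁴.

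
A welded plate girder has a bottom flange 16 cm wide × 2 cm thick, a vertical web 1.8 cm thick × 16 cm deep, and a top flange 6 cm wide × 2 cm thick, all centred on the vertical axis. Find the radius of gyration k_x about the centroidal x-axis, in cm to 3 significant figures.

Split into non-overlapping primitives; take the origin at the lower-left of the bounding box.
Bottom plate: 16 × 2, A = 32 cm², y = 1 cm, Ī = 10.667 cm⁴.
Web plate: 1.8 × 16, A = 28.8 cm², y = 10 cm, Ī = 614.4 cm⁴.
Top plate: 6 × 2, A = 12 cm², y = 19 cm, Ī = 4 cm⁴.
Centroid: ȳ = ΣA·y / ΣA = 7.5275 cm.
Transfer each piece to the centroidal x-axis using Ī + A·d² with d = y − 7.5275:
  bottom plate: d = -6.5275 cm → contributes +1374.1 cm⁴
  web plate: d = 2.4725 cm → contributes +790.47 cm⁴
  top plate: d = 11.473 cm → contributes +1583.4 cm⁴
Total I = 3 748 cm⁴.
Radius of gyration: k = √(I/A) = √(3 748 / 72.8) = 7.1752 cm.

k_x ≈ 7.18 cm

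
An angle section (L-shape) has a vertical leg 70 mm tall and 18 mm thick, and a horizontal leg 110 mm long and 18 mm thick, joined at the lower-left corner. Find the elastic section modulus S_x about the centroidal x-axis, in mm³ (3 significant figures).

Decompose the section into non-overlapping parts with the origin at the bottom-left of its bounding rectangle.
Vertical leg: 18 × 70, A = 1 260 mm², y = 35 mm, Ī = 514 500 mm⁴.
Horizontal leg (remainder): 92 × 18, A = 1 656 mm², y = 9 mm, Ī = 44 712 mm⁴.
Centroid: ȳ = ΣA·y / ΣA = 20.235 mm.
Transfer each piece to the centroidal x-axis using Ī + A·d² with d = y − 20.235:
  vertical leg: d = 14.765 mm → contributes +789 203 mm⁴
  horizontal leg (remainder): d = -11.235 mm → contributes +253 725 mm⁴
Total I = 1 042 928 mm⁴.
Extreme fibre distance c = 49.765 mm; S = I/c = 20 957 mm³.

S_x ≈ 2.10 × 10⁴ mm³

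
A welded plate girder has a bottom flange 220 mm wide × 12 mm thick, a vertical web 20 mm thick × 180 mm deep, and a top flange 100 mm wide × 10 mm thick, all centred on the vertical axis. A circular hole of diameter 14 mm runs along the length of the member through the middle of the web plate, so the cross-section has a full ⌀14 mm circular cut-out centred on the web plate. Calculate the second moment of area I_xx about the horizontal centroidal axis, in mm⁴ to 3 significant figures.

Break the section into simple shapes (no overlaps), measuring from the bottom-left corner of the bounding box.
Bottom plate: 220 × 12, A = 2 640 mm², y = 6 mm, Ī = 31 680 mm⁴.
Web plate: 20 × 180, A = 3 600 mm², y = 102 mm, Ī = 9 720 000 mm⁴.
Top plate: 100 × 10, A = 1 000 mm², y = 197 mm, Ī = 8333.3 mm⁴.
Hole (subtracted): ⌀14, A = 153.94 mm², y = 102 mm, Ī = 1885.7 mm⁴.
Centroid: ȳ = ΣA·y / ΣA = 79.641 mm.
Transfer each piece to the horizontal centroidal axis using Ī + A·d² with d = y − 79.641:
  bottom plate: d = -73.641 mm → contributes +14 348 241 mm⁴
  web plate: d = 22.359 mm → contributes +11 519 792 mm⁴
  top plate: d = 117.36 mm → contributes +13 781 559 mm⁴
  hole: d = 22.359 mm → contributes −78 846 mm⁴
Total I = 39 570 746 mm⁴.

I_xx ≈ 3.96 × 10⁷ mm⁴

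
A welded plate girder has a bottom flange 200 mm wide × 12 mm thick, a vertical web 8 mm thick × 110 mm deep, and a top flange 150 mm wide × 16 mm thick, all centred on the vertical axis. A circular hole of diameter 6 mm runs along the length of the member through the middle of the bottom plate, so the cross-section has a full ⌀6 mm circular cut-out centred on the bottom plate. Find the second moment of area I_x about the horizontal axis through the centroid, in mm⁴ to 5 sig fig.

Treat the section as a set of non-overlapping primitives; coordinates are from the bounding-box lower-left.
Bottom plate: 200 × 12, A = 2 400 mm², y = 6 mm, Ī = 28 800 mm⁴.
Web plate: 8 × 110, A = 880 mm², y = 67 mm, Ī = 887333.3 mm⁴.
Top plate: 150 × 16, A = 2 400 mm², y = 130 mm, Ī = 51 200 mm⁴.
Hole (subtracted): ⌀6, A = 28.27433 mm², y = 6 mm, Ī = 63.61725 mm⁴.
Centroid: ȳ = ΣA·y / ΣA = 68.15447 mm.
Transfer each piece to the horizontal axis through the centroid using Ī + A·d² with d = y − 68.15447:
  bottom plate: d = -62.15447 mm → contributes +9 300 427 mm⁴
  web plate: d = -1.154468 mm → contributes +888506.2 mm⁴
  top plate: d = 61.84553 mm → contributes +9 230 888 mm⁴
  hole: d = -62.15447 mm → contributes −109292.4 mm⁴
Total I = 19 310 528 mm⁴.

I_x ≈ 1.9311 × 10⁷ mm⁴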